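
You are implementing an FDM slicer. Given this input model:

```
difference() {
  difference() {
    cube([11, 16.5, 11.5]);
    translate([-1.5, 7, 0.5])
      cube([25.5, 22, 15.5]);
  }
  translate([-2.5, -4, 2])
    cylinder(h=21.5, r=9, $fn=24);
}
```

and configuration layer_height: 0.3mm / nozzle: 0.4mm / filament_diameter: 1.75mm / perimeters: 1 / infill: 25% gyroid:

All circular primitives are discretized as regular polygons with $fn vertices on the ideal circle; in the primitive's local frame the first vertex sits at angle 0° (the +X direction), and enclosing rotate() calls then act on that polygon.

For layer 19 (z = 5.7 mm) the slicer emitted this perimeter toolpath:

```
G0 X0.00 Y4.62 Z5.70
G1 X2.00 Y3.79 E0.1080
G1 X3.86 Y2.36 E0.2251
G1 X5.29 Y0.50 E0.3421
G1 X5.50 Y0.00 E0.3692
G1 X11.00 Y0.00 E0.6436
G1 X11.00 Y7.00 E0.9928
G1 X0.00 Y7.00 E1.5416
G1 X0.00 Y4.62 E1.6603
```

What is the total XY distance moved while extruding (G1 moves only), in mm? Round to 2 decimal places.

Sum the Euclidean lengths of each G1 segment: total = 33.28 mm.

33.28 mm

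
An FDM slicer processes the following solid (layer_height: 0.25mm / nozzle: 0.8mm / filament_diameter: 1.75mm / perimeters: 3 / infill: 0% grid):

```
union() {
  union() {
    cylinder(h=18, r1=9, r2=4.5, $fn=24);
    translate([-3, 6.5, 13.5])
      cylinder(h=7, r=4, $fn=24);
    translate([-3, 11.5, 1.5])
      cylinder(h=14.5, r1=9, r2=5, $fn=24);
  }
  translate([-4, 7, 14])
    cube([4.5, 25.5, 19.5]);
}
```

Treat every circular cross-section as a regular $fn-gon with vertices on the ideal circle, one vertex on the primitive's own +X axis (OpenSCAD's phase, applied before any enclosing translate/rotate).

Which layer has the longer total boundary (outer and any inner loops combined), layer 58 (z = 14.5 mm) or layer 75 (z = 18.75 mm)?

Layer 58 (z = 14.5): the cone (r1=9→r2=4.5) has section circumradius 5.375 here — a regular 24-gon (perimeter = 2·24·5.375·sin(180°/24) = 33.68 mm); the r=4 cylinder at (-3, 6.5) contributes a regular 24-gon of circumradius 4 (perimeter = 2·24·4.000·sin(180°/24) = 25.06 mm); the cone at (-3, 11.5) (r1=9→r2=5) has section circumradius 5.414 here — a regular 24-gon (perimeter = 2·24·5.414·sin(180°/24) = 33.92 mm); Combining (union): the regions partially overlap (shared area 32.45 mm²), so the edge portions inside another operand are dropped and the merged outline is re-measured after clipping — boundary = 61.24 mm; the cube at (-4, 7) (footprint 4.5×25.5) is included at this height (perimeter 60.00 mm); Combining (union): the regions partially overlap (shared area 43.01 mm²), so the edge portions inside another operand are dropped and the merged outline is re-measured after clipping — boundary = 93.54 mm. So its perimeter = 93.54 mm. Layer 75 (z = 18.75): the cone does not reach this height (z outside [0, 18]); the r=4 cylinder at (-3, 6.5) gives a regular 24-gon of circumradius 4 (constant along its height) (perimeter = 2·24·4.000·sin(180°/24) = 25.06 mm); the cone at (-3, 11.5) does not reach this height (z outside [1.5, 16]); Merging all regions: only the r=4 cylinder at (-3, 6.5) is present, so the union is just that shape — boundary = 25.06 mm; the cube at (-4, 7) (footprint 4.5×25.5) is included at this height (perimeter 60.00 mm); Taking the union: the regions partially overlap (shared area 13.50 mm²), so the edge portions inside another operand are dropped and the merged outline is re-measured after clipping — boundary = 70.50 mm. So its perimeter = 70.50 mm. Layer 58 is larger (93.54 vs 70.50 mm).

layer 58 (z = 14.5 mm)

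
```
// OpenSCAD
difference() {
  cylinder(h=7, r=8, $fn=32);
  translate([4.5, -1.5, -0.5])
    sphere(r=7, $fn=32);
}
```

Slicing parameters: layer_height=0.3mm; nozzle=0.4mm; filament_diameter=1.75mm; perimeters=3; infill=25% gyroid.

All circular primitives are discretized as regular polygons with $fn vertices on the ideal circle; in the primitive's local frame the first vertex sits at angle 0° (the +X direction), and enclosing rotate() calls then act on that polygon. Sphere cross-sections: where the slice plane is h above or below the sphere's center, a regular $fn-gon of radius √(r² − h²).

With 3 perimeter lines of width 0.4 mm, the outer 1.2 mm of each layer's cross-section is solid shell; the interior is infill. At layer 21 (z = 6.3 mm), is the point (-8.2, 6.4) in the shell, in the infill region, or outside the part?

At z = 6.3 mm: the r=8 cylinder contributes a regular 32-gon of circumradius 8; the sphere at (4.5, -1.5): section is a regular 32-gon, circumradius = √(r²−h²) = √(7²−6.8²) = 1.661; Subtracting the remaining from the first: starting from the r=8 cylinder, the r=7 sphere at (4.5, -1.5) lies wholly inside it (removes its full 8.62 mm² and its 10.42 mm outline becomes a hole wall) — 1 connected region with 1 hole. Overall, the cross-section is one region with 1 hole. The nearest boundary edge runs (-6.65, 4.44)→(-5.66, 5.66); distance from the point to it = 2.44 mm. The point is not inside any of the regions above, so it lies outside the cross-section (2.44 mm from the nearest boundary).

outside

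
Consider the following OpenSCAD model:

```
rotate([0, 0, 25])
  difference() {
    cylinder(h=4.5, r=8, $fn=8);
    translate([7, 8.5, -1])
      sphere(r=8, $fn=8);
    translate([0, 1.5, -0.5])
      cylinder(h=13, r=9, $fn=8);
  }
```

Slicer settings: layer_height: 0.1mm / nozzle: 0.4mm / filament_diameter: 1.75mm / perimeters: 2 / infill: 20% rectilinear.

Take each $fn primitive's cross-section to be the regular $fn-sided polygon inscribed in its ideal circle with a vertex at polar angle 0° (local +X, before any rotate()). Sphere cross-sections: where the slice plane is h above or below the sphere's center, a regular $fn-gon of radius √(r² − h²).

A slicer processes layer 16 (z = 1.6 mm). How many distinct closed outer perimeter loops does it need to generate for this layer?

At z = 1.6 mm: the r=8 cylinder gives a regular 8-gon of circumradius 8 (constant along its height); the r=8 sphere at (7, 8.5) slices to a regular 8-gon of circumradius 7.566 (√(r²−h²) with h=2.6 from center); the r=9 cylinder at (0, 1.5) contributes a regular 8-gon of circumradius 9; After the difference (first − rest): starting from the r=8 cylinder, the r=8 sphere at (7, 8.5) partially overlaps it — only the 25.16 mm² overlap (of its 161.90 mm²) is removed, clipping the outline; the r=9 cylinder at (0, 1.5) partially overlaps it — only the 150.08 mm² overlap (of its 229.10 mm²) is removed, clipping the outline — 1 connected region; (whole slice rotated 25° about Z — lengths, areas and connectivity unchanged). The result has 1 disconnected region.

1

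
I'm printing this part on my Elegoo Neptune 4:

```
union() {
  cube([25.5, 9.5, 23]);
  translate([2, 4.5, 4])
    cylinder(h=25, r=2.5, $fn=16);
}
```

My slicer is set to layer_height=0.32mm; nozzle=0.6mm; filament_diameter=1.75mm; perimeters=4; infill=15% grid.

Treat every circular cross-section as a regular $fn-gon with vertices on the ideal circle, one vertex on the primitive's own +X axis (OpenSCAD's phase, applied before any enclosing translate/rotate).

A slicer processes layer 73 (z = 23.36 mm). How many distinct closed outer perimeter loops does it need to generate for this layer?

1

At z = 23.36 mm: the cube is not intersected at this z (z outside [0, 23]); the r=2.5 cylinder at (2, 4.5) contributes a regular 16-gon of circumradius 2.5; Merging all regions: only the r=2.5 cylinder at (2, 4.5) is present, so the union is just that shape — 1 connected region. The result has 1 disconnected region.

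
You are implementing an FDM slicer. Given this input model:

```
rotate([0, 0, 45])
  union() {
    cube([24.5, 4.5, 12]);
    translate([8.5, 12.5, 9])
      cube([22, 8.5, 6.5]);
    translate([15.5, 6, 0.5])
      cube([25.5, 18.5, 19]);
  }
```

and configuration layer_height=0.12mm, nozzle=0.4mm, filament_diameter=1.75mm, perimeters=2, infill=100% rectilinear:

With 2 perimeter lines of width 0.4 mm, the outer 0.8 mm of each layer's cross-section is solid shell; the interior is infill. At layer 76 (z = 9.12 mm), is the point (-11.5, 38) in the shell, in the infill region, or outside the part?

At z = 9.12 mm: the cube is present — its section is the full 24.5×4.5 rectangle; the 22×8.5 cube at (8.5, 12.5) contributes its full rectangle; the cube at (15.5, 6) is present — its section is the full 25.5×18.5 rectangle; Combining (union): the regions partially overlap (shared area 127.50 mm²), so overlapping operands fuse into one piece — 2 connected regions; (rotated 45° about Z; rotation is an isometry so areas/perimeters/island counts are preserved). Overall, the cross-section has 2 separate islands. Undo the 45° rotation: the query point maps to (18.738, 35.002) in the un-rotated model frame. The nearest boundary edge runs (15.50, 24.50)→(41.00, 24.50); distance from the point to it = 10.50 mm. The point is not inside any of the regions above, so it lies outside the cross-section (10.50 mm from the nearest boundary).

outside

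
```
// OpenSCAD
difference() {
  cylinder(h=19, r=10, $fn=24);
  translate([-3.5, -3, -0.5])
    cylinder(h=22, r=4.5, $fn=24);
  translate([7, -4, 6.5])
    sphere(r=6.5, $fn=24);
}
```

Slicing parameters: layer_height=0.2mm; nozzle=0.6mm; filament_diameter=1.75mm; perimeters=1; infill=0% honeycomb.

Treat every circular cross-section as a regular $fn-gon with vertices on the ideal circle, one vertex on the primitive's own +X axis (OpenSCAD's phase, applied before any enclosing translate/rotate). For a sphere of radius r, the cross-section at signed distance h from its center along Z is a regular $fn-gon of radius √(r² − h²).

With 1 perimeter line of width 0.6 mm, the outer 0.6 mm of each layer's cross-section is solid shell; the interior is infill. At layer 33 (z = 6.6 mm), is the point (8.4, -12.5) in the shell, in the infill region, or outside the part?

At z = 6.6 mm: the r=10 cylinder gives a regular 24-gon of circumradius 10 (constant along its height); the cylinder at (-3.5, -3): section is a regular 24-gon, circumradius r=4.5; the r=6.5 sphere at (7, -4) contributes a regular 24-gon of circumradius √(6.5²−0.1²) = 6.499; After the difference (first − rest): starting from the r=10 cylinder, the r=4.5 cylinder at (-3.5, -3) lies wholly inside it (removes its full 62.89 mm² and its 28.19 mm outline becomes a hole wall); the r=6.5 sphere at (7, -4) partially overlaps it — only the 79.40 mm² overlap (of its 131.19 mm²) is removed, clipping the outline — 1 connected region. Overall, the cross-section is a single solid region. The nearest boundary edge runs (2.40, -8.60)→(3.37, -9.34); distance from the point to it = 5.94 mm. The point is not inside any of the regions above, so it lies outside the cross-section (5.94 mm from the nearest boundary).

outside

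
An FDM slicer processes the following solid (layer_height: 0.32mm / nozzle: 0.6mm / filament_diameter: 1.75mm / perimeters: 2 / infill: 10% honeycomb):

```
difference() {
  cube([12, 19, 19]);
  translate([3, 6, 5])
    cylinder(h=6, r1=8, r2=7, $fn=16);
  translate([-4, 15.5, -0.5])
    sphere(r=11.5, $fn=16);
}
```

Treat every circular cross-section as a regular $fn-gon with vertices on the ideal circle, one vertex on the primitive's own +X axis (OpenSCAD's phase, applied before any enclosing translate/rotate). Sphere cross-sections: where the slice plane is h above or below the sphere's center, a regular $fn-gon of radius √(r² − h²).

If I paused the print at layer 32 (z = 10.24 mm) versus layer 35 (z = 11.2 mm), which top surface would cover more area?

layer 35 (z = 11.2 mm)

Layer 32 (z = 10.24): the cube is present — its section is the full 12×19 rectangle (area 228.00 mm²); the cone at (3, 6) contributes a regular 16-gon of circumradius 7.127 (interpolated between r1=8 and r2=7 at t=0.873) (area = (16/2)·7.127²·sin(360°/16) = 155.49 mm²); the r=11.5 sphere at (-4, 15.5) slices to a regular 16-gon of circumradius 4.111 (√(r²−h²) with h=10.74 from center) (area = (16/2)·4.111²·sin(360°/16) = 51.75 mm²); Subtracting the remaining from the first: starting from the 12×19 cube (228.00 mm²), the cone at (3, 6) partially overlaps it — only the 113.62 mm² overlap (of its 155.49 mm²) is removed, clipping the outline; the r=11.5 sphere at (-4, 15.5) partially overlaps it — only the 0.06 mm² overlap (of its 51.75 mm²) is removed, clipping the outline — area = 114.31 mm². So its area = 114.31 mm². Layer 35 (z = 11.2): the 12×19 cube contributes its full rectangle (area 228.00 mm²); the cone at (3, 6) is absent (z outside [5, 11]); the sphere at (-4, 15.5) is not intersected at this z (|z−center|=11.700 > r=11.5); Subtracting the remaining from the first: none of the subtracted shapes is present at this height, so the 12×19 cube is unchanged — area = 228.00 mm². So its area = 228.00 mm². Layer 35 is larger (228.00 vs 114.31 mm²).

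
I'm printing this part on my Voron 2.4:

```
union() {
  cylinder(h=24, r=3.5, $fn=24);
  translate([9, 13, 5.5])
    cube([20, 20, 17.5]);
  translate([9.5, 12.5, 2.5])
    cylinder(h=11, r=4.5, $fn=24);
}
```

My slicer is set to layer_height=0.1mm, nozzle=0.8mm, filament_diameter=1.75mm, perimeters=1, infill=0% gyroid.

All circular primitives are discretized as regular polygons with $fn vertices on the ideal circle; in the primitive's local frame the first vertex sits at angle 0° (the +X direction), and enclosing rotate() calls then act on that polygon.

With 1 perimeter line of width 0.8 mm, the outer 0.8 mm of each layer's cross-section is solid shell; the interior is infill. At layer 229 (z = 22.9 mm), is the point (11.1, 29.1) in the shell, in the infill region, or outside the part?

At z = 22.9 mm: the r=3.5 cylinder gives a regular 24-gon of circumradius 3.5 (constant along its height); the 20×20 cube at (9, 13) contributes its full rectangle; the cylinder at (9.5, 12.5) does not reach this height (z outside [2.5, 13.5]); Combining (union): the 2 present regions are separate (no shared area or edge), so areas and boundary lengths simply add and each stays a separate island — 2 connected regions. Overall, the cross-section has 2 separate islands. The nearest boundary edge runs (9.00, 13.00)→(9.00, 33.00); distance from the point to it = 2.10 mm. (Shell/infill is judged within the island containing the point — the largest one.) The point is inside the cross-section and 2.10 mm from the nearest boundary — more than the 0.8 mm shell width (1 × 0.8), so it's in the infill interior.

infill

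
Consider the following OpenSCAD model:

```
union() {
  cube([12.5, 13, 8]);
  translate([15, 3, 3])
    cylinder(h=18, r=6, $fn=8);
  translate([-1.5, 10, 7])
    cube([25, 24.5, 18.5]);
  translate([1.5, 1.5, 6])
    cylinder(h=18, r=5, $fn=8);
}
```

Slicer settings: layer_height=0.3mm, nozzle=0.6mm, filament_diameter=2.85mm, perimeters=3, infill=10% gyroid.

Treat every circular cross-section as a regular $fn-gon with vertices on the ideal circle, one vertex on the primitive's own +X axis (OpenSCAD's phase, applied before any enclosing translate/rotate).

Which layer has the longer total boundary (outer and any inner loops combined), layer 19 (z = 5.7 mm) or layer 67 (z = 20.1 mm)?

Layer 19 (z = 5.7): the 12.5×13 cube contributes its full rectangle (perimeter 51.00 mm); the cylinder at (15, 3): section is a regular 8-gon, circumradius r=6 (perimeter = 2·8·6.000·sin(180°/8) = 36.74 mm); the cube at (-1.5, 10) is not intersected at this z (z outside [7, 25.5]); the cylinder at (1.5, 1.5) is absent (z outside [6, 24]); Taking the union: the regions partially overlap (shared area 20.39 mm²), so the edge portions inside another operand are dropped and the merged outline is re-measured after clipping — boundary = 67.79 mm. So its perimeter = 67.79 mm. Layer 67 (z = 20.1): the cube is not intersected at this z (z outside [0, 8]); the cylinder at (15, 3): section is a regular 8-gon, circumradius r=6 (perimeter = 2·8·6.000·sin(180°/8) = 36.74 mm); the 25×24.5 cube at (-1.5, 10) contributes its full rectangle (perimeter 99.00 mm); the r=5 cylinder at (1.5, 1.5) contributes a regular 8-gon of circumradius 5 (perimeter = 2·8·5.000·sin(180°/8) = 30.61 mm); Taking the union: the 3 present regions are separate (no shared area or edge), so areas and boundary lengths simply add and each stays a separate island — boundary = 166.35 mm. So its perimeter = 166.35 mm. Layer 67 is larger (166.35 vs 67.79 mm).

layer 67 (z = 20.1 mm)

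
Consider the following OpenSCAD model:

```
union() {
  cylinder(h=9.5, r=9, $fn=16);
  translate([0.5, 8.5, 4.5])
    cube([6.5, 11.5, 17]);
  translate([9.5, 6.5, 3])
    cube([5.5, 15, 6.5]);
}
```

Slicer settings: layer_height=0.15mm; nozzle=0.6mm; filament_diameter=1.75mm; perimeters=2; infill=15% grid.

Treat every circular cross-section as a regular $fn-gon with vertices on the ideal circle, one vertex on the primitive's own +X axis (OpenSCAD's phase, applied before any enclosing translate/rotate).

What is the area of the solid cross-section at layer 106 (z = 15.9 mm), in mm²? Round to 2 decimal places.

At z = 15.9 mm: the cylinder is absent (z outside [0, 9.5]); the cube at (0.5, 8.5) is present — its section is the full 6.5×11.5 rectangle (area 74.75 mm²); the cube at (9.5, 6.5) is absent (z outside [3, 9.5]); Taking the union: only the 6.5×11.5 cube at (0.5, 8.5) is present, so the union is just that shape — area = 74.75 mm². Overall, the cross-section is a single solid region. Net area = 74.75 mm².

74.75 mm²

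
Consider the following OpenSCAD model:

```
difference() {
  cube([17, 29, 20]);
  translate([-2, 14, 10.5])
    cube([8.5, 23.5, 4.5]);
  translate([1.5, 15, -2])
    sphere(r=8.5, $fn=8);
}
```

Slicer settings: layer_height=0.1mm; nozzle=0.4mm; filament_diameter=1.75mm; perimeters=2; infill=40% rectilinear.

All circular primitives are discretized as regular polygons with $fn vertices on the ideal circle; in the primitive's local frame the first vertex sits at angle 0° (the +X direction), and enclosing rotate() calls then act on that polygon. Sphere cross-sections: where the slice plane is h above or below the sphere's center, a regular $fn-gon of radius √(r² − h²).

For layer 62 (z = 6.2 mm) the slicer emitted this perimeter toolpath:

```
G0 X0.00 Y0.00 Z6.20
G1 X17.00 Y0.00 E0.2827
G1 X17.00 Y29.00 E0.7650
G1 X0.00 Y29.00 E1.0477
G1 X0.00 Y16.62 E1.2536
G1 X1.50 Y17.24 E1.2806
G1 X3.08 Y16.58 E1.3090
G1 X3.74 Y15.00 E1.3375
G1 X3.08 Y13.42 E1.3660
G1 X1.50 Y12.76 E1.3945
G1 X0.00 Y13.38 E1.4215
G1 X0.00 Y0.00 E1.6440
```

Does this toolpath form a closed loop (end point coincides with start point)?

Start point (G0): (0.00, 0.00). End point (last G1): the path returns to the start — closed.

yes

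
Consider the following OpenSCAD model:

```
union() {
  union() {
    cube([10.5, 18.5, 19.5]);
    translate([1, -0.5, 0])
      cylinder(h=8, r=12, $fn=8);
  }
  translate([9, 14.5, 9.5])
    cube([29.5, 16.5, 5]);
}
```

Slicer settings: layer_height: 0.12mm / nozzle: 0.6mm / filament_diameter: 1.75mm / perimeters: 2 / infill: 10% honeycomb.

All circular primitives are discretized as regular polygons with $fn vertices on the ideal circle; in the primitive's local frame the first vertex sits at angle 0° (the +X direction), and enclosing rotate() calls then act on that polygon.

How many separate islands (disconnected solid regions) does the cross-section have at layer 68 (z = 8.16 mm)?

At z = 8.16 mm: the cube is present — its section is the full 10.5×18.5 rectangle; the cylinder at (1, -0.5) is not intersected at this z (z outside [0, 8]); Combining (union): only the 10.5×18.5 cube is present, so the union is just that shape — 1 connected region; the cube at (9, 14.5) is not intersected at this z (z outside [9.5, 14.5]); Merging all regions: only that combined region is present, so the union is just that shape — 1 connected region. Overall, the cross-section is a single solid region. Island count = 1.

1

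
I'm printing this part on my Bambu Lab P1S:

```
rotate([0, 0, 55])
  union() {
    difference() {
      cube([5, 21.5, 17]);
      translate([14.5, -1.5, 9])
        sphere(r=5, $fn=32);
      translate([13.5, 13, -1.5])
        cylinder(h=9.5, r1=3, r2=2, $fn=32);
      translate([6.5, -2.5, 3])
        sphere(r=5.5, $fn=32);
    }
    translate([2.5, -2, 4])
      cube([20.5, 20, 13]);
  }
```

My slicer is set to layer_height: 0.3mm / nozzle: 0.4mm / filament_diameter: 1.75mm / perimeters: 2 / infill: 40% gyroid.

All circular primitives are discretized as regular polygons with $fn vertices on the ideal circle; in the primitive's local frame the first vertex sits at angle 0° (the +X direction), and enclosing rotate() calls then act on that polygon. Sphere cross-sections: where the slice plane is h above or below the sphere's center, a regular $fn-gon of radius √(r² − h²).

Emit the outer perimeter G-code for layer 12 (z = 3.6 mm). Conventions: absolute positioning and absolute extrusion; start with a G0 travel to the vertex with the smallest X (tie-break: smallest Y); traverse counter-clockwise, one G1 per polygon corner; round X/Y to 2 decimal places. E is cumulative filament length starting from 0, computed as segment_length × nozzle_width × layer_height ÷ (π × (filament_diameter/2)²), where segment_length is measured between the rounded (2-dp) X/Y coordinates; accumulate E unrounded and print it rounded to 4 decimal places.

At z = 3.6 mm: the cube (footprint 5×21.5) is included at this height; the sphere at (14.5, -1.5) does not reach this height (|z−center|=5.400 > r=5); the cone at (13.5, 13): at t=0.537 of its height the radius interpolates to r₁+(r₂−r₁)t = 2.463, giving a regular 32-gon of that circumradius; the sphere at (6.5, -2.5): section is a regular 32-gon, circumradius = √(r²−h²) = √(5.5²−0.6²) = 5.467; After the difference (first − rest): starting from the 5×21.5 cube, the cone at (13.5, 13) misses the remaining region (no effect); the r=5.5 sphere at (6.5, -2.5) partially overlaps it — only the 5.87 mm² overlap (of its 93.30 mm²) is removed, clipping the outline — 1 connected region; the cube at (2.5, -2) does not reach this height (z outside [4, 17]); Merging all regions: only that combined region is present, so the union is just that shape — 1 connected region; (rotated 55° about Z; rotation is an isometry so areas/perimeters/island counts are preserved). The outline is a single polygon with 9 vertices. Extrusion per mm of travel: 0.4 × 0.3 / (π × 0.875²) = 0.049890. Accumulating E over each segment gives final E = 2.5635.

G0 X-17.61 Y12.33 Z3.60
G1 X0.00 Y0.00 E1.0725
G1 X0.96 Y1.37 E1.1560
G1 X0.68 Y1.91 E1.1863
G1 X0.39 Y2.94 E1.2397
G1 X0.31 Y4.01 E1.2932
G1 X0.44 Y5.07 E1.3465
G1 X0.63 Y5.66 E1.3774
G1 X-14.74 Y16.43 E2.3138
G1 X-17.61 Y12.33 E2.5635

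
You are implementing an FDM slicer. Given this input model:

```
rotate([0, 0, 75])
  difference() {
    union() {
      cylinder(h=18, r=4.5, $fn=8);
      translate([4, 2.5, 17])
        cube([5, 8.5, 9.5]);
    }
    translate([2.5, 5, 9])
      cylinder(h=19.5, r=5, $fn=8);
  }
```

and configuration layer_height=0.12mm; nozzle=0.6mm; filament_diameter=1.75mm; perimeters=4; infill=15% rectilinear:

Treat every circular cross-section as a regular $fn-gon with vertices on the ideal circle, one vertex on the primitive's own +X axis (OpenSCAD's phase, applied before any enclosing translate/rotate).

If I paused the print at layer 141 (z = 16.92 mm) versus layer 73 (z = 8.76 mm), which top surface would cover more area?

layer 73 (z = 8.76 mm)

Layer 141 (z = 16.92): the cylinder: section is a regular 8-gon, circumradius r=4.5 (area = (8/2)·4.500²·sin(360°/8) = 57.28 mm²); the cube at (4, 2.5) is absent (z outside [17, 26.5]); Merging all regions: only the r=4.5 cylinder is present, so the union is just that shape — area = 57.28 mm²; the r=5 cylinder at (2.5, 5) contributes a regular 8-gon of circumradius 5 (area = (8/2)·5.000²·sin(360°/8) = 70.71 mm²); Subtracting the remaining from the first: starting from that combined region (57.28 mm²), the r=5 cylinder at (2.5, 5) partially overlaps it — only the 16.66 mm² overlap (of its 70.71 mm²) is removed, clipping the outline — area = 40.61 mm²; (whole slice rotated 75° about Z — lengths, areas and connectivity unchanged). So its area = 40.61 mm². Layer 73 (z = 8.76): the r=4.5 cylinder gives a regular 8-gon of circumradius 4.5 (constant along its height) (area = (8/2)·4.500²·sin(360°/8) = 57.28 mm²); the cube at (4, 2.5) is absent (z outside [17, 26.5]); Combining (union): only the r=4.5 cylinder is present, so the union is just that shape — area = 57.28 mm²; the cylinder at (2.5, 5) is not intersected at this z (z outside [9, 28.5]); After the difference (first − rest): none of the subtracted shapes is present at this height, so that combined region is unchanged — area = 57.28 mm²; (whole slice rotated 75° about Z — lengths, areas and connectivity unchanged). So its area = 57.28 mm². Layer 73 is larger (57.28 vs 40.61 mm²).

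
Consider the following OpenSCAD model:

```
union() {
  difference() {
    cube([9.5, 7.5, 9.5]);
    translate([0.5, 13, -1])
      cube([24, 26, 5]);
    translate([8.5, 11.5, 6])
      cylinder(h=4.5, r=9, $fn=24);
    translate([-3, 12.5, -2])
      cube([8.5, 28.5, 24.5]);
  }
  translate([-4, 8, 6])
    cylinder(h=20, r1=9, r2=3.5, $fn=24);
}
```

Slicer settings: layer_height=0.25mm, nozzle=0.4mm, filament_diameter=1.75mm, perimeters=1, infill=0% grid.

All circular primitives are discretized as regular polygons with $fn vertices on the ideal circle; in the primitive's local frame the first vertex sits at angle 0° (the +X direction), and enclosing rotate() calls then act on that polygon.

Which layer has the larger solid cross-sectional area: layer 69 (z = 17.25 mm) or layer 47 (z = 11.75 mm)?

Layer 69 (z = 17.25): the cube is absent (z outside [0, 9.5]); the cube at (0.5, 13) is absent (z outside [-1, 4]); the cylinder at (8.5, 11.5) is absent (z outside [6, 10.5]); the cube at (-3, 12.5) (footprint 8.5×28.5) is included at this height (area 242.25 mm²); Taking the first minus the rest: the first operand is absent here, so nothing remains; the cone at (-4, 8) (r1=9→r2=3.5) has section circumradius 5.906 here — a regular 24-gon (area = (24/2)·5.906²·sin(360°/24) = 108.34 mm²); Taking the union: only the cone at (-4, 8) is present, so the union is just that shape — area = 108.34 mm². So its area = 108.34 mm². Layer 47 (z = 11.75): the cube does not reach this height (z outside [0, 9.5]); the cube at (0.5, 13) does not reach this height (z outside [-1, 4]); the cylinder at (8.5, 11.5) does not reach this height (z outside [6, 10.5]); the cube at (-3, 12.5) (footprint 8.5×28.5) is included at this height (area 242.25 mm²); Taking the first minus the rest: the first operand is absent here, so nothing remains; the cone at (-4, 8) (r1=9→r2=3.5) has section circumradius 7.419 here — a regular 24-gon (area = (24/2)·7.419²·sin(360°/24) = 170.94 mm²); Combining (union): only the cone at (-4, 8) is present, so the union is just that shape — area = 170.94 mm². So its area = 170.94 mm². Layer 47 is larger (170.94 vs 108.34 mm²).

layer 47 (z = 11.75 mm)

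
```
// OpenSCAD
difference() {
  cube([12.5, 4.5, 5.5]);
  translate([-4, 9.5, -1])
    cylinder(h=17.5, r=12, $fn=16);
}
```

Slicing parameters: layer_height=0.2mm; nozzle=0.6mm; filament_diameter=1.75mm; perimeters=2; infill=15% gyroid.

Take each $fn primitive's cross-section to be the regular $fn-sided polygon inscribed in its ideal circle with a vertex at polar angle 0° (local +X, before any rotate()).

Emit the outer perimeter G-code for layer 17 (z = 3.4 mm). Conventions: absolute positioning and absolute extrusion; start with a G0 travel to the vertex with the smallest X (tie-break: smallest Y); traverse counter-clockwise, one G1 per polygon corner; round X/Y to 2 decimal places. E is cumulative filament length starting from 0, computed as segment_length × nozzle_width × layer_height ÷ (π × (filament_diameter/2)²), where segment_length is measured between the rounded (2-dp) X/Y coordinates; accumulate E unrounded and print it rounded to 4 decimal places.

G0 X2.97 Y0.00 Z3.40
G1 X12.50 Y0.00 E0.4755
G1 X12.50 Y4.50 E0.7000
G1 X6.81 Y4.50 E0.9838
G1 X4.49 Y1.01 E1.1929
G1 X2.97 Y0.00 E1.2840

At z = 3.4 mm: the cube is present — its section is the full 12.5×4.5 rectangle; the cylinder at (-4, 9.5): section is a regular 16-gon, circumradius r=12; After the difference (first − rest): starting from the 12.5×4.5 cube, the r=12 cylinder at (-4, 9.5) partially overlaps it — only the 23.47 mm² overlap (of its 440.85 mm²) is removed, clipping the outline — 1 connected region. The outline is a single polygon with 5 vertices. Extrusion per mm of travel: 0.6 × 0.2 / (π × 0.875²) = 0.049890. Accumulating E over each segment gives final E = 1.2840.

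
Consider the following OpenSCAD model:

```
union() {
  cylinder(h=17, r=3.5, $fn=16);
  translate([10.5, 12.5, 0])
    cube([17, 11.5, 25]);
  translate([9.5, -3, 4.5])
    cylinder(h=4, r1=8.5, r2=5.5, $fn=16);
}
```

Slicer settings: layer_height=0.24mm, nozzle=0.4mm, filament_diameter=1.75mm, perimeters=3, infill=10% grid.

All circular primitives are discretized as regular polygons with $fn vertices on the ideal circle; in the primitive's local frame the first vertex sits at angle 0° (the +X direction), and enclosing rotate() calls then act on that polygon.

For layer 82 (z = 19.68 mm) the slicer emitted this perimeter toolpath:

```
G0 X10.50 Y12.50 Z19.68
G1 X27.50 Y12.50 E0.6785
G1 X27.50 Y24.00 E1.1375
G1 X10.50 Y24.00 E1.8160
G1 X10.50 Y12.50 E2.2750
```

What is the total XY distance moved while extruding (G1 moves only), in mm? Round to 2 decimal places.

57.00 mm

Sum the Euclidean lengths of each G1 segment: total = 57.00 mm.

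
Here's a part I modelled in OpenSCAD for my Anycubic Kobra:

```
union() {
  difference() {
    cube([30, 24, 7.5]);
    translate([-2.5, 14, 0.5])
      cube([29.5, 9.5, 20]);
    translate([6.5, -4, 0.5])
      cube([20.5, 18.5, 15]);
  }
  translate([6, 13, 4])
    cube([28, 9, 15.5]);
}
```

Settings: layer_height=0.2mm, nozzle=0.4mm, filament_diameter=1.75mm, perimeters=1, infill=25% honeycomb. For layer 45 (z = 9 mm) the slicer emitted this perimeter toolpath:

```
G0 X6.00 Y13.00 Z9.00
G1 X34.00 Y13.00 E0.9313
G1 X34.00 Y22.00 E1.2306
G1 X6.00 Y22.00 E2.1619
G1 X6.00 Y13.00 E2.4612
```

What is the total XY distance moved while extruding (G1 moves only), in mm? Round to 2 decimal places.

74.00 mm

Sum the Euclidean lengths of each G1 segment: total = 74.00 mm.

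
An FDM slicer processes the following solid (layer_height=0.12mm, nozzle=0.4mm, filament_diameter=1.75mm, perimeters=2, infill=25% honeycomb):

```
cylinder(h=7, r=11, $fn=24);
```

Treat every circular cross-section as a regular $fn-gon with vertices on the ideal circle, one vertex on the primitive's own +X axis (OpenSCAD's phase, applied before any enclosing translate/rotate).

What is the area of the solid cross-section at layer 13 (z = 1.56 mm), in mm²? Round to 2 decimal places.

At z = 1.56 mm: the r=11 cylinder gives a regular 24-gon of circumradius 11 (constant along its height) (area = (24/2)·11.000²·sin(360°/24) = 375.81 mm²). Overall, the cross-section is a single solid region. Net area = 375.81 mm².

375.81 mm²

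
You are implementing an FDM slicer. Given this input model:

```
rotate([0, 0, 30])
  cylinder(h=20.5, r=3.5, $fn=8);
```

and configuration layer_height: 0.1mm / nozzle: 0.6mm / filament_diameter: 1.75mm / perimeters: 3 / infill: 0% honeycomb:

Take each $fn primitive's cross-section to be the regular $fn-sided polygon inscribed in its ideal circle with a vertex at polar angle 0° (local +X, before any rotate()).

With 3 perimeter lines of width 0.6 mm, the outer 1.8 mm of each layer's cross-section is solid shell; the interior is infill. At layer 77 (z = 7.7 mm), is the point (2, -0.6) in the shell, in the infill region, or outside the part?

shell

At z = 7.7 mm: the r=3.5 cylinder contributes a regular 8-gon of circumradius 3.5; (whole slice rotated 30° about Z — lengths, areas and connectivity unchanged). Overall, the cross-section is a single solid region. Undo the 30° rotation: the query point maps to (1.432, -1.520) in the un-rotated model frame. The nearest boundary edge runs (-0.00, -3.50)→(2.47, -2.47); distance from the point to it = 1.28 mm. The point is inside the cross-section, 1.28 mm from the nearest boundary — within the 1.8 mm shell band (3 × 0.6).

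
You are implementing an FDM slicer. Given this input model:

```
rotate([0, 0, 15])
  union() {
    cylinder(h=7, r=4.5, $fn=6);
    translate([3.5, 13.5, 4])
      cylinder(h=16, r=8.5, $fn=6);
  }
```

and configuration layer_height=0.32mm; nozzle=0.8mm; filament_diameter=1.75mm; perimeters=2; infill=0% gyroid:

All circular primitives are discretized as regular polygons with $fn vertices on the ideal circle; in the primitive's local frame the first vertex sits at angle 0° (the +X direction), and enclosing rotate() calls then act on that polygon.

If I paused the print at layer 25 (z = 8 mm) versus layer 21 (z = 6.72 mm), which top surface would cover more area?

layer 21 (z = 6.72 mm)

Layer 25 (z = 8): the cylinder does not reach this height (z outside [0, 7]); the r=8.5 cylinder at (3.5, 13.5) gives a regular 6-gon of circumradius 8.5 (constant along its height) (area = (6/2)·8.500²·sin(360°/6) = 187.71 mm²); Merging all regions: only the r=8.5 cylinder at (3.5, 13.5) is present, so the union is just that shape — area = 187.71 mm²; (rotated 15° about Z; rotation is an isometry so areas/perimeters/island counts are preserved). So its area = 187.71 mm². Layer 21 (z = 6.72): the cylinder: section is a regular 6-gon, circumradius r=4.5 (area = (6/2)·4.500²·sin(360°/6) = 52.61 mm²); the r=8.5 cylinder at (3.5, 13.5) gives a regular 6-gon of circumradius 8.5 (constant along its height) (area = (6/2)·8.500²·sin(360°/6) = 187.71 mm²); Merging all regions: the 2 present regions are separate (no shared area or edge), so areas and boundary lengths simply add and each stays a separate island — area = 240.32 mm²; (whole slice rotated 15° about Z — lengths, areas and connectivity unchanged). So its area = 240.32 mm². Layer 21 is larger (240.32 vs 187.71 mm²).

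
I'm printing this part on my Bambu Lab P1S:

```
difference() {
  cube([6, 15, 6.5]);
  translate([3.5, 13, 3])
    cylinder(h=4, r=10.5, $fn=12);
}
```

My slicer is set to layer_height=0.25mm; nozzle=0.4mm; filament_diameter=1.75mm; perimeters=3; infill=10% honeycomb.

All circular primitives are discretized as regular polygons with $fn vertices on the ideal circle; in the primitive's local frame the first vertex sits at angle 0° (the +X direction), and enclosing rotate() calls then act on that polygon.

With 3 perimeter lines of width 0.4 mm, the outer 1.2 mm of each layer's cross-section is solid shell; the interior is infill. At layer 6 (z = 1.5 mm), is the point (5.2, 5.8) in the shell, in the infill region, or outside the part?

At z = 1.5 mm: the cube is present — its section is the full 6×15 rectangle; the cylinder at (3.5, 13) is absent (z outside [3, 7]); Taking the first minus the rest: none of the subtracted shapes is present at this height, so the 6×15 cube is unchanged — 1 connected region. Overall, the cross-section is a single solid region. The nearest boundary edge runs (6.00, 0.00)→(6.00, 15.00); distance from the point to it = 0.80 mm. The point is inside the cross-section, 0.80 mm from the nearest boundary — within the 1.2 mm shell band (3 × 0.4).

shell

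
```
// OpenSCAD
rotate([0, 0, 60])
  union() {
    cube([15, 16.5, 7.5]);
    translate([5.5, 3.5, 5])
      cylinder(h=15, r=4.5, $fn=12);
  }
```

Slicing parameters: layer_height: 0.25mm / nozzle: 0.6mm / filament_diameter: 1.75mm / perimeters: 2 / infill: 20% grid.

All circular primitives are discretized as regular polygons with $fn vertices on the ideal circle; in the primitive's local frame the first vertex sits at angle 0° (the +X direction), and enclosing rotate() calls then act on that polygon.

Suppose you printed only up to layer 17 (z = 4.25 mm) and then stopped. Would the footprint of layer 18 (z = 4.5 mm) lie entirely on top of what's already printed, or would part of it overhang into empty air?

Compare the two slices. At z = 4.25: the cube is present — its section is the full 15×16.5 rectangle (area 247.50 mm²); the cylinder at (5.5, 3.5) does not reach this height (z outside [5, 20]); Taking the union: only the 15×16.5 cube is present, so the union is just that shape — area = 247.50 mm²; (rotated 60° about Z; rotation is an isometry so areas/perimeters/island counts are preserved). At z = 4.5: the cube (footprint 15×16.5) is included at this height (area 247.50 mm²); the cylinder at (5.5, 3.5) is absent (z outside [5, 20]); Combining (union): only the 15×16.5 cube is present, so the union is just that shape — area = 247.50 mm²; (rotated 60° about Z; rotation is an isometry so areas/perimeters/island counts are preserved). Checking containment: the cross-section at z = 4.5 is a subset of the cross-section at z = 4.25.

entirely on top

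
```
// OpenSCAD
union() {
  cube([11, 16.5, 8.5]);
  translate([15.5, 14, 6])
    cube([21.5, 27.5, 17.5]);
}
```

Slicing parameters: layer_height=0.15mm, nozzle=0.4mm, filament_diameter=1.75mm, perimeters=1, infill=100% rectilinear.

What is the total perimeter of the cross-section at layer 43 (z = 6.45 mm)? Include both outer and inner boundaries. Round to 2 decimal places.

At z = 6.45 mm: the cube (footprint 11×16.5) is included at this height (perimeter 55.00 mm); the 21.5×27.5 cube at (15.5, 14) contributes its full rectangle (perimeter 98.00 mm); Taking the union: the 2 present regions are separate (no shared area or edge), so areas and boundary lengths simply add and each stays a separate island — boundary = 153.00 mm. Overall, the cross-section has 2 separate islands. Total boundary length (outer) = 153.00 mm.

153.00 mm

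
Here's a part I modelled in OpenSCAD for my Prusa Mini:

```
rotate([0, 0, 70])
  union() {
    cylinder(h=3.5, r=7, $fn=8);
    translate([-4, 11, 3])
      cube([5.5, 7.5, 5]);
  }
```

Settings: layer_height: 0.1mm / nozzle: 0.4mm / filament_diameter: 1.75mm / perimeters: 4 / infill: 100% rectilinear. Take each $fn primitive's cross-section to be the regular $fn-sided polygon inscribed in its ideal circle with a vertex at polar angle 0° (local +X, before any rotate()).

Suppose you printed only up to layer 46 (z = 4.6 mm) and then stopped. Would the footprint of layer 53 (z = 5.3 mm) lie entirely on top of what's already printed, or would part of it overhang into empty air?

Compare the two slices. At z = 4.6: the cylinder does not reach this height (z outside [0, 3.5]); the 5.5×7.5 cube at (-4, 11) contributes its full rectangle (area 41.25 mm²); Combining (union): only the 5.5×7.5 cube at (-4, 11) is present, so the union is just that shape — area = 41.25 mm²; (rotated 70° about Z; rotation is an isometry so areas/perimeters/island counts are preserved). At z = 5.3: the cylinder is absent (z outside [0, 3.5]); the cube at (-4, 11) (footprint 5.5×7.5) is included at this height (area 41.25 mm²); Combining (union): only the 5.5×7.5 cube at (-4, 11) is present, so the union is just that shape — area = 41.25 mm²; (whole slice rotated 70° about Z — lengths, areas and connectivity unchanged). Checking containment: the cross-section at z = 5.3 is a subset of the cross-section at z = 4.6.

entirely on top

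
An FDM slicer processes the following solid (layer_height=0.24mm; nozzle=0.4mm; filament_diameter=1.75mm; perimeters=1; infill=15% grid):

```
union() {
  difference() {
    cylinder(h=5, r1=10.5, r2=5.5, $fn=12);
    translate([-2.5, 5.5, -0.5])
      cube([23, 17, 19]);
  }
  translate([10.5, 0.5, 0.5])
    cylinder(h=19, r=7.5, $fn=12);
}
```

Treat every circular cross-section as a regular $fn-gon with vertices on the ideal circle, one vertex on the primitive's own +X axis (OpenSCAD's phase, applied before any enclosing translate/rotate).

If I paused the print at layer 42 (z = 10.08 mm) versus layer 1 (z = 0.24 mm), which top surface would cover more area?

layer 1 (z = 0.24 mm)

Layer 42 (z = 10.08): the cone is not intersected at this z (z outside [0, 5]); the 23×17 cube at (-2.5, 5.5) contributes its full rectangle (area 391.00 mm²); After the difference (first − rest): the first operand is absent here, so nothing remains; the cylinder at (10.5, 0.5): section is a regular 12-gon, circumradius r=7.5 (area = (12/2)·7.500²·sin(360°/12) = 168.75 mm²); Merging all regions: only the r=7.5 cylinder at (10.5, 0.5) is present, so the union is just that shape — area = 168.75 mm². So its area = 168.75 mm². Layer 1 (z = 0.24): the cone contributes a regular 12-gon of circumradius 10.260 (interpolated between r1=10.5 and r2=5.5 at t=0.048) (area = (12/2)·10.260²·sin(360°/12) = 315.80 mm²); the cube at (-2.5, 5.5) (footprint 23×17) is included at this height (area 391.00 mm²); Subtracting the remaining from the first: starting from the cone (315.80 mm²), the 23×17 cube at (-2.5, 5.5) partially overlaps it — only the 37.69 mm² overlap (of its 391.00 mm²) is removed, clipping the outline — area = 278.12 mm²; the cylinder at (10.5, 0.5) does not reach this height (z outside [0.5, 19.5]); Merging all regions: only that combined region is present, so the union is just that shape — area = 278.12 mm². So its area = 278.12 mm². Layer 1 is larger (278.12 vs 168.75 mm²).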